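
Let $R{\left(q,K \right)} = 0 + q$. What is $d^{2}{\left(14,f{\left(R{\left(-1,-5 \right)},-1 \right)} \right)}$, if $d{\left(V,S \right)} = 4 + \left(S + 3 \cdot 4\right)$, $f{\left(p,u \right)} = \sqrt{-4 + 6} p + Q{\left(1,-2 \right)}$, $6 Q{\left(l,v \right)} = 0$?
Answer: $\left(16 - \sqrt{2}\right)^{2} \approx 212.75$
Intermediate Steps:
$Q{\left(l,v \right)} = 0$ ($Q{\left(l,v \right)} = \frac{1}{6} \cdot 0 = 0$)
$R{\left(q,K \right)} = q$
$f{\left(p,u \right)} = p \sqrt{2}$ ($f{\left(p,u \right)} = \sqrt{-4 + 6} p + 0 = \sqrt{2} p + 0 = p \sqrt{2} + 0 = p \sqrt{2}$)
$d{\left(V,S \right)} = 16 + S$ ($d{\left(V,S \right)} = 4 + \left(S + 12\right) = 4 + \left(12 + S\right) = 16 + S$)
$d^{2}{\left(14,f{\left(R{\left(-1,-5 \right)},-1 \right)} \right)} = \left(16 - \sqrt{2}\right)^{2}$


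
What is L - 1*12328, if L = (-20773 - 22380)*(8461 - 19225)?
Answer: 464486564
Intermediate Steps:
L = 464498892 (L = -43153*(-10764) = 464498892)
L - 1*12328 = 464498892 - 1*12328 = 464498892 - 12328 = 464486564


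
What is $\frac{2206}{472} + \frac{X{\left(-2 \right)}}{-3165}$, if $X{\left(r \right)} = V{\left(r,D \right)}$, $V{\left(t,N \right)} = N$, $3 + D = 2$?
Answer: $\frac{3491231}{746940} \approx 4.674$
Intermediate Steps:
$D = -1$ ($D = -3 + 2 = -1$)
$X{\left(r \right)} = -1$
$\frac{2206}{472} + \frac{X{\left(-2 \right)}}{-3165} = \frac{2206}{472} - \frac{1}{-3165} = 2206 \cdot \frac{1}{472} - - \frac{1}{3165} = \frac{1103}{236} + \frac{1}{3165} = \frac{3491231}{746940}$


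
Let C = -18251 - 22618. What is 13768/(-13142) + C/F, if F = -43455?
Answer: -10198007/95180935 ≈ -0.10714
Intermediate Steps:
C = -40869
13768/(-13142) + C/F = 13768/(-13142) - 40869/(-43455) = 13768*(-1/13142) - 40869*(-1/43455) = -6884/6571 + 13623/14485 = -10198007/95180935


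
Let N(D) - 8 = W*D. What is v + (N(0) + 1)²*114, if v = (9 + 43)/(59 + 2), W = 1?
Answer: 563326/61 ≈ 9234.8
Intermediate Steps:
N(D) = 8 + D (N(D) = 8 + 1*D = 8 + D)
v = 52/61 ≈ 0.85246
v + (N(0) + 1)²*114 = 52/61 + ((8 + 0) + 1)²*114 = 52/61 + (8 + 1)²*114 = 52/61 + 9²*114 = 52/61 + 81*114 = 52/61 + 9234 = 563326/61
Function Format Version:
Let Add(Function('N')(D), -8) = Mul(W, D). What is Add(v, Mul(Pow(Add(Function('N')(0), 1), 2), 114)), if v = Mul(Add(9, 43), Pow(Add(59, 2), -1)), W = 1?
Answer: Rational(563326, 61) ≈ 9234.8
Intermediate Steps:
Function('N')(D) = Add(8, D) (Function('N')(D) = Add(8, Mul(1, D)) = Add(8, D))
v = Rational(52, 61) (v = Mul(52, Pow(61, -1)) = Mul(52, Rational(1, 61)) = Rational(52, 61) ≈ 0.85246)
Add(v, Mul(Pow(Add(Function('N')(0), 1), 2), 114)) = Add(Rational(52, 61), Mul(Pow(Add(Add(8, 0), 1), 2), 114)) = Add(Rational(52, 61), Mul(Pow(Add(8, 1), 2), 114)) = Add(Rational(52, 61), Mul(Pow(9, 2), 114)) = Add(Rational(52, 61), Mul(81, 114)) = Add(Rational(52, 61), 9234) = Rational(563326, 61)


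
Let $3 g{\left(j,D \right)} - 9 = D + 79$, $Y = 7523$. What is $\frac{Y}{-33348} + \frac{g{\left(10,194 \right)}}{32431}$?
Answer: $- \frac{34406243}{154501284} \approx -0.22269$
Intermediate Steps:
$g{\left(j,D \right)} = \frac{88}{3} + \frac{D}{3}$ ($g{\left(j,D \right)} = 3 + \frac{D + 79}{3} = 3 + \frac{79 + D}{3} = 3 + \left(\frac{79}{3} + \frac{D}{3}\right) = \frac{88}{3} + \frac{D}{3}$)
$\frac{Y}{-33348} + \frac{g{\left(10,194 \right)}}{32431} = \frac{7523}{-33348} + \frac{\frac{88}{3} + \frac{1}{3} \cdot 194}{32431} = 7523 \left(- \frac{1}{33348}\right) + \left(\frac{88}{3} + \frac{194}{3}\right) \frac{1}{32431} = - \frac{7523}{33348} + 94 \cdot \frac{1}{32431} = - \frac{7523}{33348} + \frac{94}{32431} = - \frac{34406243}{154501284}$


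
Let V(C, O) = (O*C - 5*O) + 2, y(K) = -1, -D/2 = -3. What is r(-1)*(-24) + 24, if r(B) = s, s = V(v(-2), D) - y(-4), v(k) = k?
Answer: 960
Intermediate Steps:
D = 6 (D = -2*(-3) = 6)
V(C, O) = 2 - 5*O + C*O (V(C, O) = (C*O - 5*O) + 2 = (-5*O + C*O) + 2 = 2 - 5*O + C*O)
s = -39 (s = (2 - 5*6 - 2*6) - 1*(-1) = (2 - 30 - 12) + 1 = -40 + 1 = -39)
r(B) = -39
r(-1)*(-24) + 24 = -39*(-24) + 24 = 936 + 24 = 960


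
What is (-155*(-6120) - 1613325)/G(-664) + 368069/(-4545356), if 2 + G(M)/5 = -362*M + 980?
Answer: -346557167147/548501744588 ≈ -0.63183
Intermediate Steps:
G(M) = 4890 - 1810*M (G(M) = -10 + 5*(-362*M + 980) = -10 + 5*(980 - 362*M) = -10 + (4900 - 1810*M) = 4890 - 1810*M)
(-155*(-6120) - 1613325)/G(-664) + 368069/(-4545356) = (-155*(-6120) - 1613325)/(4890 - 1810*(-664)) + 368069/(-4545356) = (948600 - 1613325)/(4890 + 1201840) + 368069*(-1/4545356) = -664725/1206730 - 368069/4545356 = -664725*1/1206730 - 368069/4545356 = -132945/241346 - 368069/4545356 = -346557167147/548501744588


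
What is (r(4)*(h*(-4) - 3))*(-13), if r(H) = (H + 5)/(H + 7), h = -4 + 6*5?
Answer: 12519/11 ≈ 1138.1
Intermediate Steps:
h = 26 (h = -4 + 30 = 26)
r(H) = (5 + H)/(7 + H)
(r(4)*(h*(-4) - 3))*(-13) = (((5 + 4)/(7 + 4))*(26*(-4) - 3))*(-13) = ((9/11)*(-104 - 3))*(-13) = (((1/11)*9)*(-107))*(-13) = ((9/11)*(-107))*(-13) = -963/11*(-13) = 12519/11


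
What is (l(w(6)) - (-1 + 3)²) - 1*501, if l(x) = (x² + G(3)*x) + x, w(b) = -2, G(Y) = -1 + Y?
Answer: -507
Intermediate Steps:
l(x) = x² + 3*x (l(x) = (x² + (-1 + 3)*x) + x = (x² + 2*x) + x = x² + 3*x)
(l(w(6)) - (-1 + 3)²) - 1*501 = (-2*(3 - 2) - (-1 + 3)²) - 1*501 = (-2*1 - 1*2²) - 501 = (-2 - 1*4) - 501 = (-2 - 4) - 501 = -6 - 501 = -507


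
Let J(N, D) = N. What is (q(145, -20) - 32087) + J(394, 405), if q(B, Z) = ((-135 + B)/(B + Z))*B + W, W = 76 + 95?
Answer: -157552/5 ≈ -31510.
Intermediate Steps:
W = 171
q(B, Z) = 171 + B*(-135 + B)/(B + Z) (q(B, Z) = ((-135 + B)/(B + Z))*B + 171 = B*(-135 + B)/(B + Z) + 171 = 171 + B*(-135 + B)/(B + Z))
(q(145, -20) - 32087) + J(394, 405) = ((145² + 36*145 + 171*(-20))/(145 - 20) - 32087) + 394 = ((21025 + 5220 - 3420)/125 - 32087) + 394 = ((1/125)*22825 - 32087) + 394 = (913/5 - 32087) + 394 = -159522/5 + 394 = -157552/5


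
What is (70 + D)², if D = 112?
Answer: 33124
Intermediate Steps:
(70 + D)² = (70 + 112)² = 182² = 33124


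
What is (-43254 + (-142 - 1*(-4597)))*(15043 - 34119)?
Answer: 740129724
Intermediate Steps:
(-43254 + (-142 - 1*(-4597)))*(15043 - 34119) = (-43254 + (-142 + 4597))*(-19076) = (-43254 + 4455)*(-19076) = -38799*(-19076) = 740129724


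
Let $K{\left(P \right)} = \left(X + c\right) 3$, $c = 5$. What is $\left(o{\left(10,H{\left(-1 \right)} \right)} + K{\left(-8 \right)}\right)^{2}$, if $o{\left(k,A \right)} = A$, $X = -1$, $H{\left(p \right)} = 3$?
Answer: $225$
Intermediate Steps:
$K{\left(P \right)} = 12$ ($K{\left(P \right)} = \left(-1 + 5\right) 3 = 4 \cdot 3 = 12$)
$\left(o{\left(10,H{\left(-1 \right)} \right)} + K{\left(-8 \right)}\right)^{2} = \left(3 + 12\right)^{2} = 15^{2} = 225$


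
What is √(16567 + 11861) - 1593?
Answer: -1593 + 2*√7107 ≈ -1424.4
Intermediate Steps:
√(16567 + 11861) - 1593 = √28428 - 1593 = 2*√7107 - 1593 = -1593 + 2*√7107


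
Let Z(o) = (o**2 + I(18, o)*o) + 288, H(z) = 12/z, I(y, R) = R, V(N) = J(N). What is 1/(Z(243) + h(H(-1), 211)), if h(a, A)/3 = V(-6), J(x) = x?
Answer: 1/118368 ≈ 8.4482e-6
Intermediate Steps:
V(N) = N
h(a, A) = -18 (h(a, A) = 3*(-6) = -18)
Z(o) = 288 + 2*o**2 (Z(o) = (o**2 + o*o) + 288 = (o**2 + o**2) + 288 = 2*o**2 + 288 = 288 + 2*o**2)
1/(Z(243) + h(H(-1), 211)) = 1/((288 + 2*243**2) - 18) = 1/((288 + 2*59049) - 18) = 1/((288 + 118098) - 18) = 1/(118386 - 18) = 1/118368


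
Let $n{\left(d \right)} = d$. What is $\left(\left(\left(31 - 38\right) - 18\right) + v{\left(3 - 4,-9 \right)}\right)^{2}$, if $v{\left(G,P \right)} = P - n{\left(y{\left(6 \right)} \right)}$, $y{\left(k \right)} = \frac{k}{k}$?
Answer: $1225$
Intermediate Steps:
$y{\left(k \right)} = 1$
$v{\left(G,P \right)} = -1 + P$ ($v{\left(G,P \right)} = P - 1 = -1 + P$)
$\left(\left(\left(31 - 38\right) - 18\right) + v{\left(3 - 4,-9 \right)}\right)^{2} = \left(\left(\left(31 - 38\right) - 18\right) - 10\right)^{2} = \left(\left(-7 - 18\right) - 10\right)^{2} = \left(-25 - 10\right)^{2} = \left(-35\right)^{2} = 1225$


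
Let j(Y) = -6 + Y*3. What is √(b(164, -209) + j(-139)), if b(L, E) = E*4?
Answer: I*√1259 ≈ 35.482*I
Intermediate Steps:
b(L, E) = 4*E
j(Y) = -6 + 3*Y
√(b(164, -209) + j(-139)) = √(4*(-209) + (-6 + 3*(-139))) = √(-836 + (-6 - 417)) = √(-836 - 423) = √(-1259) = I*√1259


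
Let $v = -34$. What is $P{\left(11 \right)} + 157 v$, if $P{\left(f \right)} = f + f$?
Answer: $-5316$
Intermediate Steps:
$P{\left(f \right)} = 2 f$
$P{\left(11 \right)} + 157 v = 2 \cdot 11 + 157 \left(-34\right) = 22 - 5338 = -5316$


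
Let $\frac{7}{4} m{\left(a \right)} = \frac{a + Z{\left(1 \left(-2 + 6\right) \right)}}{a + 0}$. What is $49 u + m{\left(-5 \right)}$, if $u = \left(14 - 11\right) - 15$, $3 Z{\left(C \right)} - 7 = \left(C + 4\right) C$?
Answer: $- \frac{20612}{35} \approx -588.91$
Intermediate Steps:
$Z{\left(C \right)} = \frac{7}{3} + \frac{C \left(4 + C\right)}{3}$ ($Z{\left(C \right)} = \frac{7}{3} + \frac{\left(C + 4\right) C}{3} = \frac{7}{3} + \frac{\left(4 + C\right) C}{3} = \frac{7}{3} + \frac{C \left(4 + C\right)}{3}$)
$u = -12$ ($u = 3 - 15 = -12$)
$m{\left(a \right)} = \frac{4 \left(13 + a\right)}{7 a}$ ($m{\left(a \right)} = \frac{4 \frac{a + \left(\frac{7}{3} + \frac{\left(1 \left(-2 + 6\right)\right)^{2}}{3} + \frac{4 \cdot 1 \left(-2 + 6\right)}{3}\right)}{a + 0}}{7} = \frac{4 \frac{a + \left(\frac{7}{3} + \frac{\left(1 \cdot 4\right)^{2}}{3} + \frac{4 \cdot 1 \cdot 4}{3}\right)}{a}}{7} = \frac{4 \frac{a + \left(\frac{7}{3} + \frac{4^{2}}{3} + \frac{4}{3} \cdot 4\right)}{a}}{7} = \frac{4 \frac{a + \left(\frac{7}{3} + \frac{1}{3} \cdot 16 + \frac{16}{3}\right)}{a}}{7} = \frac{4 \frac{a + \left(\frac{7}{3} + \frac{16}{3} + \frac{16}{3}\right)}{a}}{7} = \frac{4 \frac{a + 13}{a}}{7} = \frac{4 \frac{13 + a}{a}}{7} = \frac{4 \left(13 + a\right)}{7 a}$)
$49 u + m{\left(-5 \right)} = 49 \left(-12\right) + \frac{4 \left(13 - 5\right)}{7 \left(-5\right)} = -588 + \frac{4}{7} \left(- \frac{1}{5}\right) 8 = -588 - \frac{32}{35} = - \frac{20612}{35}$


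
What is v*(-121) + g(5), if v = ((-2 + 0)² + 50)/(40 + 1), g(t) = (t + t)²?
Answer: -2434/41 ≈ -59.366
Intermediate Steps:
g(t) = 4*t² (g(t) = (2*t)² = 4*t²)
v = 54/41 (v = ((-2)² + 50)/41 = (4 + 50)*(1/41) = 54*(1/41) = 54/41 ≈ 1.3171)
v*(-121) + g(5) = (54/41)*(-121) + 4*5² = -6534/41 + 4*25 = -6534/41 + 100 = -2434/41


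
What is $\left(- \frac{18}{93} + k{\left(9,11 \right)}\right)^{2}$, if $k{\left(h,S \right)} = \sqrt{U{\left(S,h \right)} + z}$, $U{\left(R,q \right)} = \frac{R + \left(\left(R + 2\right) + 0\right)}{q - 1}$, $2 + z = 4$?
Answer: $\frac{4841}{961} - \frac{12 \sqrt{5}}{31} \approx 4.1719$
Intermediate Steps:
$z = 2$ ($z = -2 + 4 = 2$)
$U{\left(R,q \right)} = \frac{2 + 2 R}{-1 + q}$ ($U{\left(R,q \right)} = \frac{R + \left(\left(2 + R\right) + 0\right)}{-1 + q} = \frac{R + \left(2 + R\right)}{-1 + q} = \frac{2 + 2 R}{-1 + q}$)
$k{\left(h,S \right)} = \sqrt{2 + \frac{2 \left(1 + S\right)}{-1 + h}}$ ($k{\left(h,S \right)} = \sqrt{\frac{2 \left(1 + S\right)}{-1 + h} + 2} = \sqrt{2 + \frac{2 \left(1 + S\right)}{-1 + h}}$)
$\left(- \frac{18}{93} + k{\left(9,11 \right)}\right)^{2} = \left(- \frac{18}{93} + \sqrt{2} \sqrt{\frac{11 + 9}{-1 + 9}}\right)^{2} = \left(\left(-18\right) \frac{1}{93} + \sqrt{2} \sqrt{\frac{1}{8} \cdot 20}\right)^{2} = \left(- \frac{6}{31} + \sqrt{2} \sqrt{\frac{1}{8} \cdot 20}\right)^{2} = \left(- \frac{6}{31} + \sqrt{2} \sqrt{\frac{5}{2}}\right)^{2} = \left(- \frac{6}{31} + \sqrt{2} \frac{\sqrt{10}}{2}\right)^{2} = \left(- \frac{6}{31} + \sqrt{5}\right)^{2}$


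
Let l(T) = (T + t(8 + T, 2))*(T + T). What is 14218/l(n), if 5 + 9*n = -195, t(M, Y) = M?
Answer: 575829/65600 ≈ 8.7779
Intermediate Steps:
n = -200/9 (n = -5/9 + (1/9)*(-195) = -5/9 - 65/3 = -200/9 ≈ -22.222)
l(T) = 2*T*(8 + 2*T) (l(T) = (T + (8 + T))*(T + T) = (8 + 2*T)*(2*T) = 2*T*(8 + 2*T))
14218/l(n) = 14218/((4*(-200/9)*(4 - 200/9))) = 14218/((4*(-200/9)*(-164/9))) = 14218/(131200/81) = 14218*(81/131200) = 575829/65600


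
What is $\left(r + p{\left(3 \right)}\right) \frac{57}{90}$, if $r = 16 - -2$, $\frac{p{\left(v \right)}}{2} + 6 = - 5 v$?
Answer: $- \frac{76}{5} \approx -15.2$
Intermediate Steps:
$p{\left(v \right)} = -12 - 10 v$ ($p{\left(v \right)} = -12 + 2 \left(- 5 v\right) = -12 - 10 v$)
$r = 18$ ($r = 16 + 2 = 18$)
$\left(r + p{\left(3 \right)}\right) \frac{57}{90} = \left(18 - 42\right) \frac{57}{90} = \left(18 - 42\right) 57 \cdot \frac{1}{90} = \left(18 - 42\right) \frac{19}{30} = \left(-24\right) \frac{19}{30} = - \frac{76}{5}$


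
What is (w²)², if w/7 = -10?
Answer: 24010000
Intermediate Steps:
w = -70 (w = 7*(-10) = -70)
(w²)² = ((-70)²)² = 4900² = 24010000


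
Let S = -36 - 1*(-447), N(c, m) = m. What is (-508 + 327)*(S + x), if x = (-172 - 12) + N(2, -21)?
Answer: -37286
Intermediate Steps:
S = 411 (S = -36 + 447 = 411)
x = -205 (x = (-172 - 12) - 21 = -184 - 21 = -205)
(-508 + 327)*(S + x) = (-508 + 327)*(411 - 205) = -181*206 = -37286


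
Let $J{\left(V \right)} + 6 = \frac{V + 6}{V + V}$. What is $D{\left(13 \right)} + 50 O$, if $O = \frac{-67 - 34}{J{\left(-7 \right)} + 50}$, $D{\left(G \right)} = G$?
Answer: $- \frac{62679}{617} \approx -101.59$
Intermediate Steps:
$J{\left(V \right)} = -6 + \frac{6 + V}{2 V}$ ($J{\left(V \right)} = -6 + \frac{V + 6}{V + V} = -6 + \frac{6 + V}{2 V}$)
$O = - \frac{1414}{617}$ ($O = \frac{-67 - 34}{\left(- \frac{11}{2} + \frac{3}{-7}\right) + 50} = - \frac{101}{\left(- \frac{11}{2} + 3 \left(- \frac{1}{7}\right)\right) + 50} = - \frac{101}{\left(- \frac{11}{2} - \frac{3}{7}\right) + 50} = - \frac{101}{- \frac{83}{14} + 50} = - \frac{101}{\frac{617}{14}} = \left(-101\right) \frac{14}{617} = - \frac{1414}{617} \approx -2.2917$)
$D{\left(13 \right)} + 50 O = 13 + 50 \left(- \frac{1414}{617}\right) = 13 - \frac{70700}{617} = - \frac{62679}{617}$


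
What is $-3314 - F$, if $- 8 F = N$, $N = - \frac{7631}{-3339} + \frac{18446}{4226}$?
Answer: $- \frac{46750844821}{14110614} \approx -3313.2$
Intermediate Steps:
$N = \frac{46919900}{7055307}$ ($N = \left(-7631\right) \left(- \frac{1}{3339}\right) + 18446 \cdot \frac{1}{4226} = \frac{7631}{3339} + \frac{9223}{2113} = \frac{46919900}{7055307} \approx 6.6503$)
$F = - \frac{11729975}{14110614}$ ($F = \left(- \frac{1}{8}\right) \frac{46919900}{7055307} = - \frac{11729975}{14110614} \approx -0.83129$)
$-3314 - F = -3314 - - \frac{11729975}{14110614} = -3314 + \frac{11729975}{14110614} = - \frac{46750844821}{14110614}$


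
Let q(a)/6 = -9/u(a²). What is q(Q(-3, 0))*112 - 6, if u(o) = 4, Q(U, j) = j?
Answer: -1518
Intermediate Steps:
q(a) = -27/2 (q(a) = 6*(-9/4) = -27/2)
q(Q(-3, 0))*112 - 6 = -27/2*112 - 6 = -1512 - 6 = -1518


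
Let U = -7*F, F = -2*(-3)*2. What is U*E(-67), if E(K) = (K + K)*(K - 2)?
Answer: -776664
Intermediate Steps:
F = 12 (F = 6*2 = 12)
E(K) = 2*K*(-2 + K) (E(K) = (2*K)*(-2 + K) = 2*K*(-2 + K))
U = -84 (U = -7*12 = -84)
U*E(-67) = -168*(-67)*(-2 - 67) = -168*(-67)*(-69) = -84*9246 = -776664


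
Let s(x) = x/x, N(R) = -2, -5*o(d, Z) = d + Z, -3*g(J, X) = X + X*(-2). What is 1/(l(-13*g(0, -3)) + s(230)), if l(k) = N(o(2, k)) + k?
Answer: 1/12 ≈ 0.083333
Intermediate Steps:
g(J, X) = X/3 (g(J, X) = -(X + X*(-2))/3 = -(X - 2*X)/3 = -(-1)*X/3 = X/3)
o(d, Z) = -Z/5 - d/5 (o(d, Z) = -(d + Z)/5 = -(Z + d)/5 = -Z/5 - d/5)
l(k) = -2 + k
s(x) = 1
1/(l(-13*g(0, -3)) + s(230)) = 1/((-2 - 13*(-3)/3) + 1) = 1/((-2 - 13*(-1)) + 1) = 1/((-2 + 13) + 1) = 1/(11 + 1) = 1/12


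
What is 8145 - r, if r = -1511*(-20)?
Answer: -22075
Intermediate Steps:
r = 30220
8145 - r = 8145 - 1*30220 = 8145 - 30220 = -22075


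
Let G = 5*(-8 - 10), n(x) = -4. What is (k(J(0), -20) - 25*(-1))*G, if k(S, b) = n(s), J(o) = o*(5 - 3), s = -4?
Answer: -1890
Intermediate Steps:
J(o) = 2*o (J(o) = o*2 = 2*o)
k(S, b) = -4
G = -90 (G = 5*(-18) = -90)
(k(J(0), -20) - 25*(-1))*G = (-4 - 25*(-1))*(-90) = (-4 + 25)*(-90) = 21*(-90) = -1890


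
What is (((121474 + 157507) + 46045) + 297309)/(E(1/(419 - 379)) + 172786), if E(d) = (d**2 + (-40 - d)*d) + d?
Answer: 3556200/987343 ≈ 3.6018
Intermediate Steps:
E(d) = d + d**2 + d*(-40 - d) (E(d) = (d**2 + d*(-40 - d)) + d = d + d**2 + d*(-40 - d))
(((121474 + 157507) + 46045) + 297309)/(E(1/(419 - 379)) + 172786) = (((121474 + 157507) + 46045) + 297309)/(-39/(419 - 379) + 172786) = ((278981 + 46045) + 297309)/(-39/40 + 172786) = (325026 + 297309)/(-39*1/40 + 172786) = 622335/(-39/40 + 172786) = 622335/(6911401/40) = 622335*(40/6911401) = 3556200/987343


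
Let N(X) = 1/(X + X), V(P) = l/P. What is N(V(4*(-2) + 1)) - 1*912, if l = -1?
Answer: -1817/2 ≈ -908.50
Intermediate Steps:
V(P) = -1/P
N(X) = 1/(2*X)
N(V(4*(-2) + 1)) - 1*912 = 1/(2*((-1/(4*(-2) + 1)))) - 1*912 = 1/(2*((-1/(-8 + 1)))) - 912 = 1/(2*((-1/(-7)))) - 912 = 1/(2*((-1*(-⅐)))) - 912 = 1/(2*(⅐)) - 912 = (½)*7 - 912 = 7/2 - 912 = -1817/2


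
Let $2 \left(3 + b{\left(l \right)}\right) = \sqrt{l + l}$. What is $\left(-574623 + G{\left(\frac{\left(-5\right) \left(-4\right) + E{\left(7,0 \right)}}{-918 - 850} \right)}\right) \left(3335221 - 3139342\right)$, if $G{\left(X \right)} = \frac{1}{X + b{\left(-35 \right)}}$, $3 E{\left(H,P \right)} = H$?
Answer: $- \frac{84152460974657817321}{747645721} - \frac{2755274756832 i \sqrt{70}}{747645721} \approx -1.1256 \cdot 10^{11} - 30833.0 i$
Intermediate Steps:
$E{\left(H,P \right)} = \frac{H}{3}$
$b{\left(l \right)} = -3 + \frac{\sqrt{2} \sqrt{l}}{2}$ ($b{\left(l \right)} = -3 + \frac{\sqrt{l + l}}{2} = -3 + \frac{\sqrt{2 l}}{2} = -3 + \frac{\sqrt{2} \sqrt{l}}{2}$)
$G{\left(X \right)} = \frac{1}{-3 + X + \frac{i \sqrt{70}}{2}}$ ($G{\left(X \right)} = \frac{1}{X - \left(3 - \frac{\sqrt{2} \sqrt{-35}}{2}\right)} = \frac{1}{X - \left(3 - \frac{\sqrt{2} i \sqrt{35}}{2}\right)} = \frac{1}{X - \left(3 - \frac{i \sqrt{70}}{2}\right)} = \frac{1}{-3 + X + \frac{i \sqrt{70}}{2}}$)
$\left(-574623 + G{\left(\frac{\left(-5\right) \left(-4\right) + E{\left(7,0 \right)}}{-918 - 850} \right)}\right) \left(3335221 - 3139342\right) = \left(-574623 + \frac{2}{-6 + 2 \frac{\left(-5\right) \left(-4\right) + \frac{1}{3} \cdot 7}{-918 - 850} + i \sqrt{70}}\right) \left(3335221 - 3139342\right) = \left(-574623 + \frac{2}{-6 + 2 \frac{20 + \frac{7}{3}}{-1768} + i \sqrt{70}}\right) 195879 = \left(-574623 + \frac{2}{-6 + 2 \cdot \frac{67}{3} \left(- \frac{1}{1768}\right) + i \sqrt{70}}\right) 195879 = \left(-574623 + \frac{2}{-6 + 2 \left(- \frac{67}{5304}\right) + i \sqrt{70}}\right) 195879 = \left(-574623 + \frac{2}{-6 - \frac{67}{2652} + i \sqrt{70}}\right) 195879 = \left(-574623 + \frac{2}{- \frac{15979}{2652} + i \sqrt{70}}\right) 195879 = -112556578617 + \frac{391758}{- \frac{15979}{2652} + i \sqrt{70}}$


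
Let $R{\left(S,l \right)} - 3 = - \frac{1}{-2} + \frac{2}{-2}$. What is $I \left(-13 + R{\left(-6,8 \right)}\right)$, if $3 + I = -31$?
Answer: $357$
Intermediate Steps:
$R{\left(S,l \right)} = \frac{5}{2}$ ($R{\left(S,l \right)} = 3 + \left(- \frac{1}{-2} + \frac{2}{-2}\right) = 3 + \left(\left(-1\right) \left(- \frac{1}{2}\right) + 2 \left(- \frac{1}{2}\right)\right) = 3 + \left(\frac{1}{2} - 1\right) = 3 - \frac{1}{2} = \frac{5}{2}$)
$I = -34$ ($I = -3 - 31 = -34$)
$I \left(-13 + R{\left(-6,8 \right)}\right) = - 34 \left(-13 + \frac{5}{2}\right) = \left(-34\right) \left(- \frac{21}{2}\right) = 357$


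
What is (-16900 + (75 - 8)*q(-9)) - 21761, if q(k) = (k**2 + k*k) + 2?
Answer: -27673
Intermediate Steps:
q(k) = 2 + 2*k**2 (q(k) = (k**2 + k**2) + 2 = 2*k**2 + 2 = 2 + 2*k**2)
(-16900 + (75 - 8)*q(-9)) - 21761 = (-16900 + (75 - 8)*(2 + 2*(-9)**2)) - 21761 = (-16900 + 67*(2 + 2*81)) - 21761 = (-16900 + 67*(2 + 162)) - 21761 = (-16900 + 67*164) - 21761 = (-16900 + 10988) - 21761 = -5912 - 21761 = -27673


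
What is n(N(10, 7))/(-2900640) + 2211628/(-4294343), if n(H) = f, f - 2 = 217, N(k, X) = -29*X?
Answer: -2138692367679/4152114359840 ≈ -0.51509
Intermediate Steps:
f = 219 (f = 2 + 217 = 219)
n(H) = 219
n(N(10, 7))/(-2900640) + 2211628/(-4294343) = 219/(-2900640) + 2211628/(-4294343) = 219*(-1/2900640) + 2211628*(-1/4294343) = -73/966880 - 2211628/4294343 = -2138692367679/4152114359840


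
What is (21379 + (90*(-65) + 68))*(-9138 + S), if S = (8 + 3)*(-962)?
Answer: -307572840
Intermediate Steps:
S = -10582 (S = 11*(-962) = -10582)
(21379 + (90*(-65) + 68))*(-9138 + S) = (21379 + (90*(-65) + 68))*(-9138 - 10582) = (21379 + (-5850 + 68))*(-19720) = (21379 - 5782)*(-19720) = 15597*(-19720) = -307572840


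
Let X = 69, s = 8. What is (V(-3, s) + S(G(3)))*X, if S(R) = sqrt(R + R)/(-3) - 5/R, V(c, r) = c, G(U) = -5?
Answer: -138 - 23*I*sqrt(10) ≈ -138.0 - 72.732*I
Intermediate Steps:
S(R) = -5/R - sqrt(2)*sqrt(R)/3 (S(R) = sqrt(2*R)*(-1/3) - 5/R = (sqrt(2)*sqrt(R))*(-1/3) - 5/R = -sqrt(2)*sqrt(R)/3 - 5/R = -5/R - sqrt(2)*sqrt(R)/3)
(V(-3, s) + S(G(3)))*X = (-3 + (1/3)*(-15 - sqrt(2)*(-5)**(3/2))/(-5))*69 = (-3 + (1/3)*(-1/5)*(-15 - sqrt(2)*(-5*I*sqrt(5))))*69 = (-3 + (1/3)*(-1/5)*(-15 + 5*I*sqrt(10)))*69 = (-3 + (1 - I*sqrt(10)/3))*69 = (-2 - I*sqrt(10)/3)*69 = -138 - 23*I*sqrt(10)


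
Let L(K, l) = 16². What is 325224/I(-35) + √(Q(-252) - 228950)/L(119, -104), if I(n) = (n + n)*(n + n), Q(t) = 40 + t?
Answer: 81306/1225 + I*√229162/256 ≈ 66.372 + 1.87*I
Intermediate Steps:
L(K, l) = 256
I(n) = 4*n² (I(n) = (2*n)*(2*n) = 4*n²)
325224/I(-35) + √(Q(-252) - 228950)/L(119, -104) = 325224/((4*(-35)²)) + √((40 - 252) - 228950)/256 = 325224/((4*1225)) + √(-212 - 228950)*(1/256) = 325224/4900 + √(-229162)*(1/256) = 325224*(1/4900) + (I*√229162)*(1/256) = 81306/1225 + I*√229162/256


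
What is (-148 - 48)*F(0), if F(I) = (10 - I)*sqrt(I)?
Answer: 0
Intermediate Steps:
F(I) = sqrt(I)*(10 - I)
(-148 - 48)*F(0) = (-148 - 48)*(sqrt(0)*(10 - 1*0)) = -0*(10 + 0) = -0*10 = -196*0 = 0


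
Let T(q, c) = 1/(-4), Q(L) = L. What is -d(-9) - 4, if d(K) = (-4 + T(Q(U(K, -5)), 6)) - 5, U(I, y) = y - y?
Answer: 21/4 ≈ 5.2500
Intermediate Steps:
U(I, y) = 0
T(q, c) = -1/4 (T(q, c) = 1*(-1/4) = -1/4)
d(K) = -37/4 (d(K) = (-4 - 1/4) - 5 = -17/4 - 5 = -37/4)
-d(-9) - 4 = -1*(-37/4) - 4 = 37/4 - 4 = 21/4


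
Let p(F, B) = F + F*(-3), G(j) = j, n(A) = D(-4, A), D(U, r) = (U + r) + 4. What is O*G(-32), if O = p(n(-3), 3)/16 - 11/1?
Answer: 340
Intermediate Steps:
D(U, r) = 4 + U + r
n(A) = A (n(A) = 4 - 4 + A = A)
p(F, B) = -2*F (p(F, B) = F - 3*F = -2*F)
O = -85/8 (O = -2*(-3)/16 - 11/1 = 6*(1/16) - 11/1 = 3/8 - 11/1 = 3/8 - 11*1 = 3/8 - 11 = -85/8 ≈ -10.625)
O*G(-32) = -85/8*(-32) = 340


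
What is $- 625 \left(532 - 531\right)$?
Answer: $-625$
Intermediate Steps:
$- 625 \left(532 - 531\right) = \left(-625\right) 1 = -625$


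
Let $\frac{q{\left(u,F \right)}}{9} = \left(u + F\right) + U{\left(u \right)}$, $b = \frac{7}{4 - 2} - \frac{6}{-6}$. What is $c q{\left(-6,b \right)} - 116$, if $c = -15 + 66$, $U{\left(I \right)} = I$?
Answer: $- \frac{7117}{2} \approx -3558.5$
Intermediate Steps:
$b = \frac{9}{2}$ ($b = \frac{7}{2} - -1 = 7 \cdot \frac{1}{2} + 1 = \frac{7}{2} + 1 = \frac{9}{2} \approx 4.5$)
$q{\left(u,F \right)} = 9 F + 18 u$ ($q{\left(u,F \right)} = 9 \left(\left(u + F\right) + u\right) = 9 \left(\left(F + u\right) + u\right) = 9 \left(F + 2 u\right) = 9 F + 18 u$)
$c = 51$
$c q{\left(-6,b \right)} - 116 = 51 \left(9 \cdot \frac{9}{2} + 18 \left(-6\right)\right) - 116 = 51 \left(\frac{81}{2} - 108\right) - 116 = 51 \left(- \frac{135}{2}\right) - 116 = - \frac{6885}{2} - 116 = - \frac{7117}{2}$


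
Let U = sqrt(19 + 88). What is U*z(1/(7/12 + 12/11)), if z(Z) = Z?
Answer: 132*sqrt(107)/221 ≈ 6.1784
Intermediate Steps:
U = sqrt(107) ≈ 10.344
U*z(1/(7/12 + 12/11)) = sqrt(107)/(7/12 + 12/11) = sqrt(107)/(221/132) = sqrt(107)*(132/221) = 132*sqrt(107)/221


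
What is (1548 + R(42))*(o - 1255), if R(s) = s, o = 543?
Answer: -1132080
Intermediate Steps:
(1548 + R(42))*(o - 1255) = (1548 + 42)*(543 - 1255) = 1590*(-712) = -1132080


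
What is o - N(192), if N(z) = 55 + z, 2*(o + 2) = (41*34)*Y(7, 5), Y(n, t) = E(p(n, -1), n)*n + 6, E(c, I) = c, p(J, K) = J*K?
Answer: -30220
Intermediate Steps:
Y(n, t) = 6 - n**2 (Y(n, t) = (n*(-1))*n + 6 = (-n)*n + 6 = -n**2 + 6 = 6 - n**2)
o = -29973 (o = -2 + ((41*34)*(6 - 1*7**2))/2 = -2 + (1394*(6 - 1*49))/2 = -2 + (1394*(6 - 49))/2 = -2 + (1394*(-43))/2 = -2 + (1/2)*(-59942) = -2 - 29971 = -29973)
o - N(192) = -29973 - (55 + 192) = -29973 - 1*247 = -29973 - 247 = -30220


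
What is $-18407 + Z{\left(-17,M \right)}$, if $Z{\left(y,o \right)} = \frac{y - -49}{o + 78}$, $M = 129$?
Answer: $- \frac{3810217}{207} \approx -18407.0$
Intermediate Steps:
$Z{\left(y,o \right)} = \frac{49 + y}{78 + o}$ ($Z{\left(y,o \right)} = \frac{y + 49}{78 + o} = \frac{49 + y}{78 + o}$)
$-18407 + Z{\left(-17,M \right)} = -18407 + \frac{49 - 17}{78 + 129} = -18407 + \frac{1}{207} \cdot 32 = -18407 + \frac{32}{207} = - \frac{3810217}{207}$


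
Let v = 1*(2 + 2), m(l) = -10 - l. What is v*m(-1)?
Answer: -36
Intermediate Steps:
v = 4 (v = 1*4 = 4)
v*m(-1) = 4*(-10 - 1*(-1)) = 4*(-10 + 1) = 4*(-9) = -36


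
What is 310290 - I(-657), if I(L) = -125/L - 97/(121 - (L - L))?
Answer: 24667172734/79497 ≈ 3.1029e+5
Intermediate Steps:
I(L) = -97/121 - 125/L (I(L) = -125/L - 97/(121 - 1*0) = -125/L - 97/(121 + 0) = -125/L - 97/121 = -97/121 - 125/L)
310290 - I(-657) = 310290 - (-97/121 - 125/(-657)) = 310290 - (-97/121 - 125*(-1/657)) = 310290 - (-97/121 + 125/657) = 310290 - 1*(-48604/79497) = 310290 + 48604/79497 = 24667172734/79497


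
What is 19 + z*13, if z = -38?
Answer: -475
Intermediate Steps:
19 + z*13 = 19 - 38*13 = 19 - 494 = -475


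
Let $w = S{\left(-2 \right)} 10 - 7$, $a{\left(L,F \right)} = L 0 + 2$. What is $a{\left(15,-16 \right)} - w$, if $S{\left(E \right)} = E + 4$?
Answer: $-11$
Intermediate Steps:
$S{\left(E \right)} = 4 + E$
$a{\left(L,F \right)} = 2$ ($a{\left(L,F \right)} = 0 + 2 = 2$)
$w = 13$ ($w = \left(4 - 2\right) 10 - 7 = 2 \cdot 10 - 7 = 20 - 7 = 13$)
$a{\left(15,-16 \right)} - w = 2 - 13 = -11$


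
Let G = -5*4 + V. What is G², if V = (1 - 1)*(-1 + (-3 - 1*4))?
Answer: 400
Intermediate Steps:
V = 0 (V = 0*(-1 + (-3 - 4)) = 0*(-1 - 7) = 0*(-8) = 0)
G = -20 (G = -5*4 + 0 = -20 + 0 = -20)
G² = (-20)² = 400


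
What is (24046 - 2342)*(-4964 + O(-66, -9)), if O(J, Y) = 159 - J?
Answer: -102855256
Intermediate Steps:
(24046 - 2342)*(-4964 + O(-66, -9)) = (24046 - 2342)*(-4964 + (159 - 1*(-66))) = 21704*(-4964 + (159 + 66)) = 21704*(-4964 + 225) = 21704*(-4739) = -102855256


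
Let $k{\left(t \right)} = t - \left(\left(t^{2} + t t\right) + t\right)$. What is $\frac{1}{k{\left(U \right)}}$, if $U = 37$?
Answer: $- \frac{1}{2738} \approx -0.00036523$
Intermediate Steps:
$k{\left(t \right)} = - 2 t^{2}$ ($k{\left(t \right)} = t - \left(\left(t^{2} + t^{2}\right) + t\right) = t - \left(2 t^{2} + t\right) = t - \left(t + 2 t^{2}\right) = - 2 t^{2}$)
$\frac{1}{k{\left(U \right)}} = \frac{1}{\left(-2\right) 37^{2}} = \frac{1}{\left(-2\right) 1369} = \frac{1}{-2738} = - \frac{1}{2738}$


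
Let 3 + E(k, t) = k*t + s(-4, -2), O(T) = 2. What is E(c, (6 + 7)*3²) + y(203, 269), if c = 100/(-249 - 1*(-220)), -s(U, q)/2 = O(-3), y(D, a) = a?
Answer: -4102/29 ≈ -141.45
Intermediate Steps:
s(U, q) = -4 (s(U, q) = -2*2 = -4)
c = -100/29 (c = 100/(-249 + 220) = 100/(-29) = 100*(-1/29) = -100/29 ≈ -3.4483)
E(k, t) = -7 + k*t (E(k, t) = -3 + (k*t - 4) = -3 + (-4 + k*t) = -7 + k*t)
E(c, (6 + 7)*3²) + y(203, 269) = (-7 - 100*(6 + 7)*3²/29) + 269 = (-7 - 1300*9/29) + 269 = (-7 - 100/29*117) + 269 = (-7 - 11700/29) + 269 = -11903/29 + 269 = -4102/29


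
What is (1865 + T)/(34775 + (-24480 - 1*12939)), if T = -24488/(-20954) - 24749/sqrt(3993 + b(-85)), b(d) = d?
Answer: -19551849/27701188 + 24749*sqrt(977)/5166376 ≈ -0.55608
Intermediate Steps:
T = 12244/10477 - 24749*sqrt(977)/1954 (T = -24488/(-20954) - 24749/sqrt(3993 - 85) = -24488*(-1/20954) - 24749*sqrt(977)/1954 = 12244/10477 - 24749*sqrt(977)/1954 ≈ -394.73)
(1865 + T)/(34775 + (-24480 - 1*12939)) = (1865 + (12244/10477 - 24749*sqrt(977)/1954))/(34775 + (-24480 - 1*12939)) = (19551849/10477 - 24749*sqrt(977)/1954)/(34775 + (-24480 - 12939)) = (19551849/10477 - 24749*sqrt(977)/1954)/(34775 - 37419) = (19551849/10477 - 24749*sqrt(977)/1954)/(-2644) = (19551849/10477 - 24749*sqrt(977)/1954)*(-1/2644) = -19551849/27701188 + 24749*sqrt(977)/5166376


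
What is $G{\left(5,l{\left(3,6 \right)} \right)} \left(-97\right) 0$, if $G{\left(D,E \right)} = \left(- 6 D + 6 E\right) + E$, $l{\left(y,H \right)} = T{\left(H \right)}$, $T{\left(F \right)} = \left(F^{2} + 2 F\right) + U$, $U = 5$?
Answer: $0$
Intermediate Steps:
$T{\left(F \right)} = 5 + F^{2} + 2 F$ ($T{\left(F \right)} = \left(F^{2} + 2 F\right) + 5 = 5 + F^{2} + 2 F$)
$l{\left(y,H \right)} = 5 + H^{2} + 2 H$
$G{\left(D,E \right)} = - 6 D + 7 E$
$G{\left(5,l{\left(3,6 \right)} \right)} \left(-97\right) 0 = \left(\left(-6\right) 5 + 7 \left(5 + 6^{2} + 2 \cdot 6\right)\right) \left(-97\right) 0 = \left(-30 + 7 \left(5 + 36 + 12\right)\right) \left(-97\right) 0 = \left(-30 + 7 \cdot 53\right) \left(-97\right) 0 = \left(-30 + 371\right) \left(-97\right) 0 = 341 \left(-97\right) 0 = \left(-33077\right) 0 = 0$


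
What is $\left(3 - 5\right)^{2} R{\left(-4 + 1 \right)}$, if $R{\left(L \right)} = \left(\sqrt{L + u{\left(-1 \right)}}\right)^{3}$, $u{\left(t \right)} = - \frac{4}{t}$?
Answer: $4$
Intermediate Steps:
$R{\left(L \right)} = \left(4 + L\right)^{\frac{3}{2}}$ ($R{\left(L \right)} = \left(\sqrt{L - \frac{4}{-1}}\right)^{3} = \left(\sqrt{L - -4}\right)^{3} = \left(\sqrt{L + 4}\right)^{3} = \left(\sqrt{4 + L}\right)^{3} = \left(4 + L\right)^{\frac{3}{2}}$)
$\left(3 - 5\right)^{2} R{\left(-4 + 1 \right)} = \left(3 - 5\right)^{2} \left(4 + \left(-4 + 1\right)\right)^{\frac{3}{2}} = \left(-2\right)^{2} \left(4 - 3\right)^{\frac{3}{2}} = 4 \cdot 1^{\frac{3}{2}} = 4 \cdot 1 = 4$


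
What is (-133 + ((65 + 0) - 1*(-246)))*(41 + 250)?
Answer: 51798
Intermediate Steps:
(-133 + ((65 + 0) - 1*(-246)))*(41 + 250) = (-133 + (65 + 246))*291 = (-133 + 311)*291 = 178*291 = 51798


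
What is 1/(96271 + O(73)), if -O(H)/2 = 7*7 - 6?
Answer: 1/96185 ≈ 1.0397e-5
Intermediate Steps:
O(H) = -86 (O(H) = -2*(7*7 - 6) = -2*(49 - 6) = -2*43 = -86)
1/(96271 + O(73)) = 1/(96271 - 86) = 1/96185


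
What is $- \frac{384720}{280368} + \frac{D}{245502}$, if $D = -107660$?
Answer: $- \frac{48084085}{26555133} \approx -1.8107$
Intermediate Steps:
$- \frac{384720}{280368} + \frac{D}{245502} = - \frac{384720}{280368} - \frac{107660}{245502} = \left(-384720\right) \frac{1}{280368} - \frac{53830}{122751} = - \frac{8015}{5841} - \frac{53830}{122751} = - \frac{48084085}{26555133}$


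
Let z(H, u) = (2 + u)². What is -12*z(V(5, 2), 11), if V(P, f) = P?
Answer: -2028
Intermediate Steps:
-12*z(V(5, 2), 11) = -12*(2 + 11)² = -12*13² = -12*169 = -2028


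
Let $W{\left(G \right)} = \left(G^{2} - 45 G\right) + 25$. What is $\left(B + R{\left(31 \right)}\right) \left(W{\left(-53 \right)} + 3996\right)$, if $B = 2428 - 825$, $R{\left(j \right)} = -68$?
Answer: $14145025$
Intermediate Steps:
$W{\left(G \right)} = 25 + G^{2} - 45 G$
$B = 1603$
$\left(B + R{\left(31 \right)}\right) \left(W{\left(-53 \right)} + 3996\right) = \left(1603 - 68\right) \left(\left(25 + \left(-53\right)^{2} - -2385\right) + 3996\right) = 1535 \left(\left(25 + 2809 + 2385\right) + 3996\right) = 1535 \left(5219 + 3996\right) = 1535 \cdot 9215 = 14145025$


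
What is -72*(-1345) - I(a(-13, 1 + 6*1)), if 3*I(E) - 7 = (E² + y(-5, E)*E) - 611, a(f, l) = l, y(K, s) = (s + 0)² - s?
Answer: 96927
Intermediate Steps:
y(K, s) = s² - s
I(E) = -604/3 + E²/3 + E²*(-1 + E)/3 (I(E) = 7/3 + ((E² + (E*(-1 + E))*E) - 611)/3 = 7/3 + ((E² + E²*(-1 + E)) - 611)/3 = 7/3 + (-611 + E² + E²*(-1 + E))/3 = 7/3 + (-611/3 + E²/3 + E²*(-1 + E)/3) = -604/3 + E²/3 + E²*(-1 + E)/3)
-72*(-1345) - I(a(-13, 1 + 6*1)) = -72*(-1345) - (-604/3 + (1 + 6*1)³/3) = 96840 - (-604/3 + (1 + 6)³/3) = 96840 - (-604/3 + (⅓)*7³) = 96840 - (-604/3 + (⅓)*343) = 96840 - (-604/3 + 343/3) = 96840 - 1*(-87) = 96840 + 87 = 96927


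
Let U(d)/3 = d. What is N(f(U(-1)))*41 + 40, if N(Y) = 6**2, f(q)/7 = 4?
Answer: 1516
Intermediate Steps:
U(d) = 3*d
f(q) = 28 (f(q) = 7*4 = 28)
N(Y) = 36
N(f(U(-1)))*41 + 40 = 36*41 + 40 = 1476 + 40 = 1516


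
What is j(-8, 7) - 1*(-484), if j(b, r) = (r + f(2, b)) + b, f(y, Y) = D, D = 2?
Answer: 485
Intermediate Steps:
f(y, Y) = 2
j(b, r) = 2 + b + r (j(b, r) = (r + 2) + b = (2 + r) + b = 2 + b + r)
j(-8, 7) - 1*(-484) = (2 - 8 + 7) - 1*(-484) = 1 + 484 = 485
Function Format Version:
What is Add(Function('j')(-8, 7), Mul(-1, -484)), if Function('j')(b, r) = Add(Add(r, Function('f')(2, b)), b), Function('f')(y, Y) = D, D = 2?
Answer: 485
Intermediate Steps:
Function('f')(y, Y) = 2
Function('j')(b, r) = Add(2, b, r) (Function('j')(b, r) = Add(Add(r, 2), b) = Add(Add(2, r), b) = Add(2, b, r))
Add(Function('j')(-8, 7), Mul(-1, -484)) = Add(Add(2, -8, 7), Mul(-1, -484)) = Add(1, 484) = 485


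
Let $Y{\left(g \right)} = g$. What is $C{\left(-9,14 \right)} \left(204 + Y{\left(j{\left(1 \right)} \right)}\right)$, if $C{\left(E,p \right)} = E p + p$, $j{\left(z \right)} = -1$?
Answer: $-22736$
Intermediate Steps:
$C{\left(E,p \right)} = p + E p$
$C{\left(-9,14 \right)} \left(204 + Y{\left(j{\left(1 \right)} \right)}\right) = 14 \left(1 - 9\right) \left(204 - 1\right) = 14 \left(-8\right) 203 = \left(-112\right) 203 = -22736$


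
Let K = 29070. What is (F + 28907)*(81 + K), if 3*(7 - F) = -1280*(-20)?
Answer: 594116814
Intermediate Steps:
F = -25579/3 (F = 7 - (-1280)*(-20)/3 = 7 - 1/3*25600 = 7 - 25600/3 = -25579/3 ≈ -8526.3)
(F + 28907)*(81 + K) = (-25579/3 + 28907)*(81 + 29070) = (61142/3)*29151 = 594116814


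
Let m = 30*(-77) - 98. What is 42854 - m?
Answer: 45262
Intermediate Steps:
m = -2408 (m = -2310 - 98 = -2408)
42854 - m = 42854 - 1*(-2408) = 42854 + 2408 = 45262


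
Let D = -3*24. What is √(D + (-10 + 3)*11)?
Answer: I*√149 ≈ 12.207*I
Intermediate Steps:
D = -72
√(D + (-10 + 3)*11) = √(-72 + (-10 + 3)*11) = √(-72 - 7*11) = √(-72 - 77) = √(-149) = I*√149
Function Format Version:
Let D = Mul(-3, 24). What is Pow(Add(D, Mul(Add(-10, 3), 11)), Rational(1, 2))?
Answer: Mul(I, Pow(149, Rational(1, 2))) ≈ Mul(12.207, I)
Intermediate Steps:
D = -72
Pow(Add(D, Mul(Add(-10, 3), 11)), Rational(1, 2)) = Pow(Add(-72, Mul(Add(-10, 3), 11)), Rational(1, 2)) = Pow(Add(-72, Mul(-7, 11)), Rational(1, 2)) = Pow(Add(-72, -77), Rational(1, 2)) = Pow(-149, Rational(1, 2)) = Mul(I, Pow(149, Rational(1, 2)))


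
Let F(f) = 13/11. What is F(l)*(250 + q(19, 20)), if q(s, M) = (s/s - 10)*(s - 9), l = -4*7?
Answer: 2080/11 ≈ 189.09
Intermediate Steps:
l = -28
F(f) = 13/11 (F(f) = 13*(1/11) = 13/11)
q(s, M) = 81 - 9*s (q(s, M) = (1 - 10)*(-9 + s) = -9*(-9 + s) = 81 - 9*s)
F(l)*(250 + q(19, 20)) = 13*(250 + (81 - 9*19))/11 = 13*(250 + (81 - 171))/11 = 13*(250 - 90)/11 = (13/11)*160 = 2080/11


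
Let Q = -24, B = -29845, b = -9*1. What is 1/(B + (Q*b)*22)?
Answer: -1/25093 ≈ -3.9852e-5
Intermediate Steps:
b = -9
1/(B + (Q*b)*22) = 1/(-29845 - 24*(-9)*22) = 1/(-29845 + 216*22) = 1/(-29845 + 4752) = 1/(-25093) = -1/25093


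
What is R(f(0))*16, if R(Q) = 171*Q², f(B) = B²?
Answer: 0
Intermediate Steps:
R(f(0))*16 = (171*(0²)²)*16 = (171*0²)*16 = (171*0)*16 = 0*16 = 0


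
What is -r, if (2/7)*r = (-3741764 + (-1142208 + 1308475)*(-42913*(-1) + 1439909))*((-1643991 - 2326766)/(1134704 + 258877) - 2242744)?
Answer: 385275121857800377983955/199083 ≈ 1.9352e+18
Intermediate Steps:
r = -385275121857800377983955/199083 (r = 7*((-3741764 + (-1142208 + 1308475)*(-42913*(-1) + 1439909))*((-1643991 - 2326766)/(1134704 + 258877) - 2242744))/2 = 7*((-3741764 + 166267*(42913 + 1439909))*(-3970757/1393581 - 2242744))/2 = 7*((-3741764 + 166267*1482822)*(-3970757*1/1393581 - 2242744))/2 = 7*((-3741764 + 246544365474)*(-567251/199083 - 2242744))/2 = 7*(246540623710*(-446492771003/199083))/2 = (7/2)*(-110078606245085822281130/199083) = -385275121857800377983955/199083 ≈ -1.9352e+18)
-r = -1*(-385275121857800377983955/199083) = 385275121857800377983955/199083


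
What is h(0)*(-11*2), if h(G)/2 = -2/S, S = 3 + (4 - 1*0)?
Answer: 88/7 ≈ 12.571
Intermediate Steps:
S = 7 (S = 3 + (4 + 0) = 3 + 4 = 7)
h(G) = -4/7 (h(G) = 2*(-2/7) = -4/7)
h(0)*(-11*2) = -(-44)*2/7 = -4/7*(-22) = 88/7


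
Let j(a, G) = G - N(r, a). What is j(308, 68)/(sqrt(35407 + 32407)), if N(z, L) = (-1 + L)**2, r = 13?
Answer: -94181*sqrt(67814)/67814 ≈ -361.66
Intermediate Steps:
j(a, G) = G - (-1 + a)**2
j(308, 68)/(sqrt(35407 + 32407)) = (68 - (-1 + 308)**2)/(sqrt(35407 + 32407)) = (68 - 1*307**2)/(sqrt(67814)) = (68 - 1*94249)*(sqrt(67814)/67814) = (68 - 94249)*(sqrt(67814)/67814) = -94181*sqrt(67814)/67814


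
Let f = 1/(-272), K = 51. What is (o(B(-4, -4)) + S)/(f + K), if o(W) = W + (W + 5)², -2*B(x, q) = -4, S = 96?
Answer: 39984/13871 ≈ 2.8826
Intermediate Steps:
B(x, q) = 2 (B(x, q) = -½*(-4) = 2)
f = -1/272 ≈ -0.0036765
o(W) = W + (5 + W)²
(o(B(-4, -4)) + S)/(f + K) = ((2 + (5 + 2)²) + 96)/(-1/272 + 51) = ((2 + 7²) + 96)/(13871/272) = ((2 + 49) + 96)*(272/13871) = (51 + 96)*(272/13871) = 147*(272/13871) = 39984/13871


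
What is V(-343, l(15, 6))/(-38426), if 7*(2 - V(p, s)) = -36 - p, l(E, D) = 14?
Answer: 293/268982 ≈ 0.0010893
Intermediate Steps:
V(p, s) = 50/7 + p/7 (V(p, s) = 2 - (-36 - p)/7 = 2 + (36/7 + p/7) = 50/7 + p/7)
V(-343, l(15, 6))/(-38426) = (50/7 + (⅐)*(-343))/(-38426) = (50/7 - 49)*(-1/38426) = -293/7*(-1/38426) = 293/268982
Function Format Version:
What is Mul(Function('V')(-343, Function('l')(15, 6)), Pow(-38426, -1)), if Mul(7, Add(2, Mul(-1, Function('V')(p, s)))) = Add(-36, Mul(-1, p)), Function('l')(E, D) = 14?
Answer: Rational(293, 268982) ≈ 0.0010893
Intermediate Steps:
Function('V')(p, s) = Add(Rational(50, 7), Mul(Rational(1, 7), p)) (Function('V')(p, s) = Add(2, Mul(Rational(-1, 7), Add(-36, Mul(-1, p)))) = Add(2, Add(Rational(36, 7), Mul(Rational(1, 7), p))) = Add(Rational(50, 7), Mul(Rational(1, 7), p)))
Mul(Function('V')(-343, Function('l')(15, 6)), Pow(-38426, -1)) = Mul(Add(Rational(50, 7), Mul(Rational(1, 7), -343)), Pow(-38426, -1)) = Mul(Add(Rational(50, 7), -49), Rational(-1, 38426)) = Mul(Rational(-293, 7), Rational(-1, 38426)) = Rational(293, 268982)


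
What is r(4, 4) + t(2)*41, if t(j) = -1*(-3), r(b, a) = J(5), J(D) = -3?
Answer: 120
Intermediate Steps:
r(b, a) = -3
t(j) = 3
r(4, 4) + t(2)*41 = -3 + 3*41 = -3 + 123 = 120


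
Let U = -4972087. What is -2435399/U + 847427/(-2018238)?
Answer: 701734036813/10034854922706 ≈ 0.069930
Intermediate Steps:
-2435399/U + 847427/(-2018238) = -2435399/(-4972087) + 847427/(-2018238) = -2435399*(-1/4972087) + 847427*(-1/2018238) = 2435399/4972087 - 847427/2018238 = 701734036813/10034854922706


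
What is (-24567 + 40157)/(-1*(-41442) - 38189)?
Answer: 15590/3253 ≈ 4.7925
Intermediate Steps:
(-24567 + 40157)/(-1*(-41442) - 38189) = 15590/(41442 - 38189) = 15590/3253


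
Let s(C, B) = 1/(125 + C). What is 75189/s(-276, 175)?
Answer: -11353539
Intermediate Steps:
75189/s(-276, 175) = 75189/(1/(125 - 276)) = 75189/(1/(-151)) = 75189/(-1/151) = 75189*(-151) = -11353539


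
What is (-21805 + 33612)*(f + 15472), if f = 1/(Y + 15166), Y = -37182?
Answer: 4021836722657/22016 ≈ 1.8268e+8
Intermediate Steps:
f = -1/22016 (f = 1/(-37182 + 15166) = 1/(-22016) = -1/22016 ≈ -4.5422e-5)
(-21805 + 33612)*(f + 15472) = (-21805 + 33612)*(-1/22016 + 15472) = 11807*(340631551/22016) = 4021836722657/22016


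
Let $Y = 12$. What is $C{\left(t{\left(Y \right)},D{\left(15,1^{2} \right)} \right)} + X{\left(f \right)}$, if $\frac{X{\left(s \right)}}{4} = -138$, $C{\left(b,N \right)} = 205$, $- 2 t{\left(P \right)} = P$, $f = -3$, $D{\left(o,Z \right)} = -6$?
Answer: $-347$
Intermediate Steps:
$t{\left(P \right)} = - \frac{P}{2}$
$X{\left(s \right)} = -552$ ($X{\left(s \right)} = 4 \left(-138\right) = -552$)
$C{\left(t{\left(Y \right)},D{\left(15,1^{2} \right)} \right)} + X{\left(f \right)} = 205 - 552 = -347$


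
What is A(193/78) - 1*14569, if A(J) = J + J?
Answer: -567998/39 ≈ -14564.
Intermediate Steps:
A(J) = 2*J
A(193/78) - 1*14569 = 2*(193/78) - 1*14569 = 2*(193*(1/78)) - 14569 = 2*(193/78) - 14569 = 193/39 - 14569 = -567998/39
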